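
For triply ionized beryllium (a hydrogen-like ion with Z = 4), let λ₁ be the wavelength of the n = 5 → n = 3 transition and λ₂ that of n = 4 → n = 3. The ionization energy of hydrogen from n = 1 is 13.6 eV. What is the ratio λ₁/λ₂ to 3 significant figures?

0.684

λ ∝ 1/ΔE ∝ 1/(1/n_f² − 1/n_i²), and the Z² and hc factors cancel in the ratio.
λ₁/λ₂ = (1/3² − 1/4²)/(1/3² − 1/5²) = 0.04861/0.07111 = 0.684.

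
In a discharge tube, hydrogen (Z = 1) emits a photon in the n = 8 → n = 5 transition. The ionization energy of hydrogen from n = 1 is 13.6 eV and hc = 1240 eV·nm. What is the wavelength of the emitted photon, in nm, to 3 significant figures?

ΔE = 13.60 × (1/5² − 1/8²) = 13.60 × 0.02438 = 0.3315 eV.
λ = hc/ΔE = 1240 / 0.3315 = 3740 nm.
This line belongs to the Pfund series.

3740 nm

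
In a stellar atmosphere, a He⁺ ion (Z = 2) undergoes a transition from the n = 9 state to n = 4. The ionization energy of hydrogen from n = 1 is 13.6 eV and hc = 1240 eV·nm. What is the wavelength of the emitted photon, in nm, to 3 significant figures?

For Z = 2 the level energies scale as Z², so the effective Rydberg energy is 13.6 × 4 = 54.40 eV.
ΔE = 54.40 × (1/4² − 1/9²) = 54.40 × 0.05015 = 2.728 eV.
λ = hc/ΔE = 1240 / 2.728 = 454 nm.

454 nm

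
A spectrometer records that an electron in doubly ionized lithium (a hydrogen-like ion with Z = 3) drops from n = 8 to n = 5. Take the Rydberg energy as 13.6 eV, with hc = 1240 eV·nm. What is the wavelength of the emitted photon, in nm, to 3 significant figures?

416 nm

For Z = 3 the level energies scale as Z², so the effective Rydberg energy is 13.6 × 9 = 122.4 eV.
ΔE = 122.4 × (1/5² − 1/8²) = 122.4 × 0.02438 = 2.984 eV.
λ = hc/ΔE = 1240 / 2.984 = 416 nm.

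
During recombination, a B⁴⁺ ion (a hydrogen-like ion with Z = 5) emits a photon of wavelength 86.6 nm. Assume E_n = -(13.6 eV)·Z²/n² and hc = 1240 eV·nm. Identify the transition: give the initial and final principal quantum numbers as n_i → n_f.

The photon energy is ΔE = hc/λ = 1240 / 86.6 = 14.32 eV.
With Z = 5, ΔE = 340.0 × (1/n_f² − 1/n_i²), so 1/n_f² − 1/n_i² = 0.04211.
Trying n_f = 4 gives 1/n_i² = 0.02039, i.e. n_i ≈ 7; this pair matches.

n_i = 7, n_f = 4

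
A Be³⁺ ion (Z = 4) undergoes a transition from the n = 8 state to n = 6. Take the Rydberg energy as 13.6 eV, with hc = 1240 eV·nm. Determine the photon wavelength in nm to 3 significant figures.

469 nm

For Z = 4 the level energies scale as Z², so the effective Rydberg energy is 13.6 × 16 = 217.6 eV.
ΔE = 217.6 × (1/6² − 1/8²) = 217.6 × 0.01215 = 2.644 eV.
λ = hc/ΔE = 1240 / 2.644 = 469 nm.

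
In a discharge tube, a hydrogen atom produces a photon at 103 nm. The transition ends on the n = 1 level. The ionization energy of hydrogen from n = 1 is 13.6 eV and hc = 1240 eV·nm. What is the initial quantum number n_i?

n_i = 3

The photon energy is ΔE = hc/λ = 1240 / 103 = 12.04 eV.
With Z = 1, ΔE = 13.60 × (1/n_f² − 1/n_i²), so 1/n_f² − 1/n_i² = 0.8852.
With n_f = 1: 1/n_i² = 1/1 − 0.8852 = 0.1148, so n_i ≈ 2.95.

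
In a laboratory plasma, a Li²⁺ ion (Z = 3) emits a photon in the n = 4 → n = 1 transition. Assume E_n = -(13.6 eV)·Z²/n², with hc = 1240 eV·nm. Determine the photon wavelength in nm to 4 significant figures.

10.81 nm

For Z = 3 the level energies scale as Z², so the effective Rydberg energy is 13.6 × 9 = 122.4 eV.
ΔE = 122.4 × (1/1² − 1/4²) = 122.4 × 0.9375 = 114.8 eV.
λ = hc/ΔE = 1240 / 114.8 = 10.81 nm.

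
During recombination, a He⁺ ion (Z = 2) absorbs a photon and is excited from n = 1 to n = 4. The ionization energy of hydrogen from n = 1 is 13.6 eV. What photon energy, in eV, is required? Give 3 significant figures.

The Bohr energies scale as Z², so for Z = 2: E_n = −54.40/n² eV.
E_4 = −54.40/16 = −3.400 eV and E_1 = −54.40/1 = −54.40 eV.
The photon energy is |E_4 − E_1| = 51.0 eV.

51.0 eV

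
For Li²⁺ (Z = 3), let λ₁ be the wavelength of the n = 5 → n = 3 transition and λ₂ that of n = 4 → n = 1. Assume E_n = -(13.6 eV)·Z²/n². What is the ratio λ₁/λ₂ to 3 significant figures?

13.2

λ ∝ 1/ΔE ∝ 1/(1/n_f² − 1/n_i²), and the Z² and hc factors cancel in the ratio.
λ₁/λ₂ = (1/1² − 1/4²)/(1/3² − 1/5²) = 0.9375/0.07111 = 13.2.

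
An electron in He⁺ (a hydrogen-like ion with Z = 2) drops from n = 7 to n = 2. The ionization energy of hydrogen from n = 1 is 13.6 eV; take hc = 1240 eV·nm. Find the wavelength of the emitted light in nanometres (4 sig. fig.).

99.28 nm

For Z = 2 the level energies scale as Z², so the effective Rydberg energy is 13.6 × 4 = 54.40 eV.
ΔE = 54.40 × (1/2² − 1/7²) = 54.40 × 0.2296 = 12.49 eV.
λ = hc/ΔE = 1240 / 12.49 = 99.28 nm.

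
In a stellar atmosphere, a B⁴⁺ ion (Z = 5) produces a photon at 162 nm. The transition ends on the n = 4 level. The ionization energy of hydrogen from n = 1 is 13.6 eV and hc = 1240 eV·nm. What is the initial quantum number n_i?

The photon energy is ΔE = hc/λ = 1240 / 162 = 7.654 eV.
With Z = 5, ΔE = 340.0 × (1/n_f² − 1/n_i²), so 1/n_f² − 1/n_i² = 0.02251.
With n_f = 4: 1/n_i² = 1/16 − 0.02251 = 0.03999, so n_i ≈ 5.00.

n_i = 5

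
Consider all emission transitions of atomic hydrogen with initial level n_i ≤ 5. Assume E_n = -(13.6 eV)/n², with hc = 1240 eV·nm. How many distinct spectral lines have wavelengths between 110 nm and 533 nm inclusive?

Enumerate all n_i → n_f pairs with 1 ≤ n_f < n_i ≤ 5 and compute λ = 1240 / [13.6·1·(1/n_f² − 1/n_i²)].
Lines falling in [110, 533] nm: 2→1 (121.6 nm), 5→2 (434.2 nm), 4→2 (486.3 nm).

3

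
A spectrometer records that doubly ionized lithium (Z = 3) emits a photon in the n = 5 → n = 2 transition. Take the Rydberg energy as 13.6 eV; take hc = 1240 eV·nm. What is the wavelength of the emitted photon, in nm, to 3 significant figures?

For Z = 3 the level energies scale as Z², so the effective Rydberg energy is 13.6 × 9 = 122.4 eV.
ΔE = 122.4 × (1/2² − 1/5²) = 122.4 × 0.2100 = 25.70 eV.
λ = hc/ΔE = 1240 / 25.70 = 48.2 nm.

48.2 nm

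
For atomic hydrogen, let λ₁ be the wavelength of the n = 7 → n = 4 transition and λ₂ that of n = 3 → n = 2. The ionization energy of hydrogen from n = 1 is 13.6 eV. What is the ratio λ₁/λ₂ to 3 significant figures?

λ ∝ 1/ΔE ∝ 1/(1/n_f² − 1/n_i²), and the Z² and hc factors cancel in the ratio.
λ₁/λ₂ = (1/2² − 1/3²)/(1/4² − 1/7²) = 0.1389/0.04209 = 3.30.

3.30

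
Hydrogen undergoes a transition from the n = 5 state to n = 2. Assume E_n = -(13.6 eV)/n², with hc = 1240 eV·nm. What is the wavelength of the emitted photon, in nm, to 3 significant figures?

ΔE = 13.60 × (1/2² − 1/5²) = 13.60 × 0.2100 = 2.856 eV.
λ = hc/ΔE = 1240 / 2.856 = 434 nm.
This line belongs to the Balmer series.

434 nm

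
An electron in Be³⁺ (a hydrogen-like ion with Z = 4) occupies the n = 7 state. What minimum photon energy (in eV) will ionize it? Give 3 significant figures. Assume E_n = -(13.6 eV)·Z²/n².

4.44 eV

E_n = −13.6 Z²/n² = −217.6/n² eV for Z = 4.
E_7 = −217.6/49 = −4.44 eV, so ionization (to E = 0) requires 4.44 eV.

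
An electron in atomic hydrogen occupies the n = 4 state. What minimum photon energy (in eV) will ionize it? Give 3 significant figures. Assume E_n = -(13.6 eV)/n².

E_4 = −13.60/16 = −0.850 eV, so ionization (to E = 0) requires 0.850 eV.

0.850 eV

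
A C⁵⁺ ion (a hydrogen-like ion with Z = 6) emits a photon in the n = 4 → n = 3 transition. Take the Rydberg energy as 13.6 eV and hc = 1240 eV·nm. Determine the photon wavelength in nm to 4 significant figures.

52.10 nm

For Z = 6 the level energies scale as Z², so the effective Rydberg energy is 13.6 × 36 = 489.6 eV.
ΔE = 489.6 × (1/3² − 1/4²) = 489.6 × 0.04861 = 23.80 eV.
λ = hc/ΔE = 1240 / 23.80 = 52.10 nm.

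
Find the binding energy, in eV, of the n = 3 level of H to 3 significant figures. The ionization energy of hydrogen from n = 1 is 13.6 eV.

E_3 = −13.60/9 = −1.51 eV, so ionization (to E = 0) requires 1.51 eV.

1.51 eV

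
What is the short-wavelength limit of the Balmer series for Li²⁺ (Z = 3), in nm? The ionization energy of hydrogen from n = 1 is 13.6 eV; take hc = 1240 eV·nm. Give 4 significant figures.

40.52 nm

The Balmer series has lower level n_f = 2; the series limit corresponds to n_i → ∞.
ΔE_max = 13.6 × 9 / 2² = 30.60 eV.
λ_min = 1240 / 30.60 = 40.52 nm.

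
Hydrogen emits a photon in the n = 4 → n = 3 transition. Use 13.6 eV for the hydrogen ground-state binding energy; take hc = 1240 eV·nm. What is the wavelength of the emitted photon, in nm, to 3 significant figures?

1880 nm

ΔE = 13.60 × (1/3² − 1/4²) = 13.60 × 0.04861 = 0.6611 eV.
λ = hc/ΔE = 1240 / 0.6611 = 1880 nm.
This line belongs to the Paschen series.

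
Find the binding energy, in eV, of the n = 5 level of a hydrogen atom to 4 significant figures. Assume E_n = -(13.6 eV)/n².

E_5 = −13.60/25 = −0.5440 eV, so ionization (to E = 0) requires 0.5440 eV.

0.5440 eV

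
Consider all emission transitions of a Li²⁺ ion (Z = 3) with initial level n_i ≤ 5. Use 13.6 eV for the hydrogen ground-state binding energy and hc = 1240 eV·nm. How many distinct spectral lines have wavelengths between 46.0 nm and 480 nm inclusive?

6

Enumerate all n_i → n_f pairs with 1 ≤ n_f < n_i ≤ 5 and compute λ = 1240 / [13.6·9·(1/n_f² − 1/n_i²)].
Lines falling in [46.0, 480] nm: 5→2 (48.24 nm), 4→2 (54.03 nm), 3→2 (72.94 nm), 5→3 (142.5 nm), 4→3 (208.4 nm), 5→4 (450.3 nm).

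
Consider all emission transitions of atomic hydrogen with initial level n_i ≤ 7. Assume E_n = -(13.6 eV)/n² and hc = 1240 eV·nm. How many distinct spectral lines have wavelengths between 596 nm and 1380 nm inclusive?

Enumerate all n_i → n_f pairs with 1 ≤ n_f < n_i ≤ 7 and compute λ = 1240 / [13.6·1·(1/n_f² − 1/n_i²)].
Lines falling in [596, 1380] nm: 3→2 (656.5 nm), 7→3 (1005 nm), 6→3 (1094 nm), 5→3 (1282 nm).

4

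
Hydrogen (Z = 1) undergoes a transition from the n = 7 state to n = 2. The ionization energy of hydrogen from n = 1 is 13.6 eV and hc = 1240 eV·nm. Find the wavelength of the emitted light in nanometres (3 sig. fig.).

ΔE = 13.60 × (1/2² − 1/7²) = 13.60 × 0.2296 = 3.122 eV.
λ = hc/ΔE = 1240 / 3.122 = 397 nm.
This line belongs to the Balmer series.

397 nm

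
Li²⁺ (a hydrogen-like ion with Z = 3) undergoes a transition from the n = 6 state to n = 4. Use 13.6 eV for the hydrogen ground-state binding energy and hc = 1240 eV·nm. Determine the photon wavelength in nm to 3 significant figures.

292 nm

For Z = 3 the level energies scale as Z², so the effective Rydberg energy is 13.6 × 9 = 122.4 eV.
ΔE = 122.4 × (1/4² − 1/6²) = 122.4 × 0.03472 = 4.250 eV.
λ = hc/ΔE = 1240 / 4.250 = 292 nm.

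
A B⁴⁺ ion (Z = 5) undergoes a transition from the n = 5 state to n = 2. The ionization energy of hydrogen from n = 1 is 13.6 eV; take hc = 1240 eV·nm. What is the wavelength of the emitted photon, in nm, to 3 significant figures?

17.4 nm

For Z = 5 the level energies scale as Z², so the effective Rydberg energy is 13.6 × 25 = 340.0 eV.
ΔE = 340.0 × (1/2² − 1/5²) = 340.0 × 0.2100 = 71.40 eV.
λ = hc/ΔE = 1240 / 71.40 = 17.4 nm.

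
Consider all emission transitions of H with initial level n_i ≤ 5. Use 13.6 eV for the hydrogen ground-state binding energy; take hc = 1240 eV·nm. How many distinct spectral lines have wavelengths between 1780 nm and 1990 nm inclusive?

1

Enumerate all n_i → n_f pairs with 1 ≤ n_f < n_i ≤ 5 and compute λ = 1240 / [13.6·1·(1/n_f² − 1/n_i²)].
Lines falling in [1780, 1990] nm: 4→3 (1876 nm).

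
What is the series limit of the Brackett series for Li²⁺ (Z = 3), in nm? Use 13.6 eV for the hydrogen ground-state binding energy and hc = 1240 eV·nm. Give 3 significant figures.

162 nm

The Brackett series has lower level n_f = 4; the series limit corresponds to n_i → ∞.
ΔE_max = 13.6 × 9 / 4² = 7.650 eV.
λ_min = 1240 / 7.650 = 162 nm.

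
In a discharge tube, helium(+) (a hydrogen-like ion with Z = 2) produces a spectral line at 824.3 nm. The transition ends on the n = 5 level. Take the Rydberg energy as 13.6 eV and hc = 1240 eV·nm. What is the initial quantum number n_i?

n_i = 9

The photon energy is ΔE = hc/λ = 1240 / 824.3 = 1.504 eV.
With Z = 2, ΔE = 54.40 × (1/n_f² − 1/n_i²), so 1/n_f² − 1/n_i² = 0.02765.
With n_f = 5: 1/n_i² = 1/25 − 0.02765 = 0.01235, so n_i ≈ 9.00.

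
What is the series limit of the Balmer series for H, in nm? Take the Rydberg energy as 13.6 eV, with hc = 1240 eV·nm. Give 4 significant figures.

The Balmer series has lower level n_f = 2; the series limit corresponds to n_i → ∞.
ΔE_max = 13.6 × 1 / 2² = 3.400 eV.
λ_min = 1240 / 3.400 = 364.7 nm.

364.7 nm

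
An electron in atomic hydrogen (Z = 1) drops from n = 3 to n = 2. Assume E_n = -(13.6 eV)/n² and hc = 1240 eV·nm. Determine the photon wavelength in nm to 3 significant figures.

ΔE = 13.60 × (1/2² − 1/3²) = 13.60 × 0.1389 = 1.889 eV.
λ = hc/ΔE = 1240 / 1.889 = 656 nm.
This line belongs to the Balmer series.

656 nm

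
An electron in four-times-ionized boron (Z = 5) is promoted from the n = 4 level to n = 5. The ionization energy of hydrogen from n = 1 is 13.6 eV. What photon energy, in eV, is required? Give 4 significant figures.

7.650 eV

The Bohr energies scale as Z², so for Z = 5: E_n = −340.0/n² eV.
E_5 = −340.0/25 = −13.60 eV and E_4 = −340.0/16 = −21.25 eV.
The photon energy is |E_5 − E_4| = 7.650 eV.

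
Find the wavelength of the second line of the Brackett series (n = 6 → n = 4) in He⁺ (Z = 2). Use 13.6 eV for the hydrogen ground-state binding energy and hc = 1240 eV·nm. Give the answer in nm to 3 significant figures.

656 nm

The Brackett series terminates on n_f = 4; the second line has n_i = 4+2 = 6.
ΔE = 54.40 × (1/4² − 1/6²) = 1.889 eV.
λ = 1240 / 1.889 = 656 nm.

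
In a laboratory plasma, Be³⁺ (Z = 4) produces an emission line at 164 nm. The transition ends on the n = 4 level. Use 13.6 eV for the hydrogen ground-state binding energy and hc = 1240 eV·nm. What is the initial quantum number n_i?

The photon energy is ΔE = hc/λ = 1240 / 164 = 7.561 eV.
With Z = 4, ΔE = 217.6 × (1/n_f² − 1/n_i²), so 1/n_f² − 1/n_i² = 0.03475.
With n_f = 4: 1/n_i² = 1/16 − 0.03475 = 0.02775, so n_i ≈ 6.00.

n_i = 6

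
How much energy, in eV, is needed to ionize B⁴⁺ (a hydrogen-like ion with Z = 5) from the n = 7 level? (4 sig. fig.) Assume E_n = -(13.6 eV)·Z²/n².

E_n = −13.6 Z²/n² = −340.0/n² eV for Z = 5.
E_7 = −340.0/49 = −6.939 eV, so ionization (to E = 0) requires 6.939 eV.

6.939 eV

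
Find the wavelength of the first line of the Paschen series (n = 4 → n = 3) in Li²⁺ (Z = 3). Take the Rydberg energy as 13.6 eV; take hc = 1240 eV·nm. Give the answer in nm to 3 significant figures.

208 nm

The Paschen series terminates on n_f = 3; the first line has n_i = 3+1 = 4.
ΔE = 122.4 × (1/3² − 1/4²) = 5.950 eV.
λ = 1240 / 5.950 = 208 nm.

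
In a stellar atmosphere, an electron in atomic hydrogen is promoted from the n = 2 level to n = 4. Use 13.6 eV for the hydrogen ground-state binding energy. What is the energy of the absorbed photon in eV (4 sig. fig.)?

2.550 eV

E_4 = −13.60/16 = −0.8500 eV and E_2 = −13.60/4 = −3.400 eV.
The photon energy is |E_4 − E_2| = 2.550 eV.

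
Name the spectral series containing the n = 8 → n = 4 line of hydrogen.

Brackett

The series is set by the lower level: n_f = 4 is the Brackett series.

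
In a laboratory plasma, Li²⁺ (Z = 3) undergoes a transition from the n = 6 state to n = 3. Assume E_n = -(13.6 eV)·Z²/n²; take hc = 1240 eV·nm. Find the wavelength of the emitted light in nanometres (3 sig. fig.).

122 nm

For Z = 3 the level energies scale as Z², so the effective Rydberg energy is 13.6 × 9 = 122.4 eV.
ΔE = 122.4 × (1/3² − 1/6²) = 122.4 × 0.08333 = 10.20 eV.
λ = hc/ΔE = 1240 / 10.20 = 122 nm.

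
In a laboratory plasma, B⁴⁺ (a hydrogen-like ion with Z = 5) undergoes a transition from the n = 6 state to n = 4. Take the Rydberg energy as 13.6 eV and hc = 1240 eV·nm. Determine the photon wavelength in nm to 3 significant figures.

105 nm

For Z = 5 the level energies scale as Z², so the effective Rydberg energy is 13.6 × 25 = 340.0 eV.
ΔE = 340.0 × (1/4² − 1/6²) = 340.0 × 0.03472 = 11.81 eV.
λ = hc/ΔE = 1240 / 11.81 = 105 nm.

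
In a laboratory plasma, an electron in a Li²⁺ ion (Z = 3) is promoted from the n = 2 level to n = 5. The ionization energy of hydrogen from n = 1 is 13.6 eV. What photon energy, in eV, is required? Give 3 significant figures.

25.7 eV

The Bohr energies scale as Z², so for Z = 3: E_n = −122.4/n² eV.
E_5 = −122.4/25 = −4.896 eV and E_2 = −122.4/4 = −30.60 eV.
The photon energy is |E_5 − E_2| = 25.7 eV.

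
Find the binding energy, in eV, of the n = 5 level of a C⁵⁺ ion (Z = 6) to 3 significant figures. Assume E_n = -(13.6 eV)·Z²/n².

19.6 eV

E_n = −13.6 Z²/n² = −489.6/n² eV for Z = 6.
E_5 = −489.6/25 = −19.6 eV, so ionization (to E = 0) requires 19.6 eV.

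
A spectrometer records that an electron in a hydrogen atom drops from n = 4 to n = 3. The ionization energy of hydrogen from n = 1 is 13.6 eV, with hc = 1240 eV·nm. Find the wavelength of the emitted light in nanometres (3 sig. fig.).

1880 nm

ΔE = 13.60 × (1/3² − 1/4²) = 13.60 × 0.04861 = 0.6611 eV.
λ = hc/ΔE = 1240 / 0.6611 = 1880 nm.
This line belongs to the Paschen series.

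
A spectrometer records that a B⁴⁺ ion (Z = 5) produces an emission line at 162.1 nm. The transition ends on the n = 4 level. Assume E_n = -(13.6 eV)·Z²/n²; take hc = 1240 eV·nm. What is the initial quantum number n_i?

n_i = 5

The photon energy is ΔE = hc/λ = 1240 / 162.1 = 7.650 eV.
With Z = 5, ΔE = 340.0 × (1/n_f² − 1/n_i²), so 1/n_f² − 1/n_i² = 0.02250.
With n_f = 4: 1/n_i² = 1/16 − 0.02250 = 0.04000, so n_i ≈ 5.00.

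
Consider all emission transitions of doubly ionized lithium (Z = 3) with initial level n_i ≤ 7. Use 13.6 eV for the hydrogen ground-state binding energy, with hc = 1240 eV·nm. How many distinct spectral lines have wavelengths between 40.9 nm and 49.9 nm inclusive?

3

Enumerate all n_i → n_f pairs with 1 ≤ n_f < n_i ≤ 7 and compute λ = 1240 / [13.6·9·(1/n_f² − 1/n_i²)].
Lines falling in [40.9, 49.9] nm: 7→2 (44.12 nm), 6→2 (45.59 nm), 5→2 (48.24 nm).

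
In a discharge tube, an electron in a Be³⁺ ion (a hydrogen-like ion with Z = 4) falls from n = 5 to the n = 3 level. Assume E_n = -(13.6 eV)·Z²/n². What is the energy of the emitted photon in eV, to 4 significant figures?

The Bohr energies scale as Z², so for Z = 4: E_n = −217.6/n² eV.
E_5 = −217.6/25 = −8.704 eV and E_3 = −217.6/9 = −24.18 eV.
The photon energy is |E_5 − E_3| = 15.47 eV.

15.47 eV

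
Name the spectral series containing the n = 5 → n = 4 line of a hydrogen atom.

The series is set by the lower level: n_f = 4 is the Brackett series.

Brackett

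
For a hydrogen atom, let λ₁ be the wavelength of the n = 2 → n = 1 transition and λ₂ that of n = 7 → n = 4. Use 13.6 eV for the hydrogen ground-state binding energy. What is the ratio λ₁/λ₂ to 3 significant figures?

λ ∝ 1/ΔE ∝ 1/(1/n_f² − 1/n_i²), and the Z² and hc factors cancel in the ratio.
λ₁/λ₂ = (1/4² − 1/7²)/(1/1² − 1/2²) = 0.04209/0.7500 = 0.0561.

0.0561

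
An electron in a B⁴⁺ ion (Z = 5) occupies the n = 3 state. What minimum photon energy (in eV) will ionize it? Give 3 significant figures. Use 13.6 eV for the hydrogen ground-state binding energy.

37.8 eV

E_n = −13.6 Z²/n² = −340.0/n² eV for Z = 5.
E_3 = −340.0/9 = −37.8 eV, so ionization (to E = 0) requires 37.8 eV.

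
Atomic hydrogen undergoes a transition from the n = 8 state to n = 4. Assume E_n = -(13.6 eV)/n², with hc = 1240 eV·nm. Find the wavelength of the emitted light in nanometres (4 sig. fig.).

ΔE = 13.60 × (1/4² − 1/8²) = 13.60 × 0.04688 = 0.6375 eV.
λ = hc/ΔE = 1240 / 0.6375 = 1945 nm.
This line belongs to the Brackett series.

1945 nm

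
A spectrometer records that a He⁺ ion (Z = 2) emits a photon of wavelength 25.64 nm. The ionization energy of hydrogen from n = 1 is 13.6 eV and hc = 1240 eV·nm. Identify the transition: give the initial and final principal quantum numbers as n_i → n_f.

n_i = 3, n_f = 1

The photon energy is ΔE = hc/λ = 1240 / 25.64 = 48.36 eV.
With Z = 2, ΔE = 54.40 × (1/n_f² − 1/n_i²), so 1/n_f² − 1/n_i² = 0.8890.
Trying n_f = 1 gives 1/n_i² = 0.1110, i.e. n_i ≈ 3; this pair matches.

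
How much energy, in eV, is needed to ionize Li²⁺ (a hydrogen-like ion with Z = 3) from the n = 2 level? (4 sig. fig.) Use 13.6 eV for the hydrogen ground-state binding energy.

30.60 eV

E_n = −13.6 Z²/n² = −122.4/n² eV for Z = 3.
E_2 = −122.4/4 = −30.60 eV, so ionization (to E = 0) requires 30.60 eV.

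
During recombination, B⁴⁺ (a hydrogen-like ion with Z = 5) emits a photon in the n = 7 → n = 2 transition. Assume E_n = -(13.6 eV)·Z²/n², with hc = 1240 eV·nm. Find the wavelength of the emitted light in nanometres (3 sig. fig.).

15.9 nm

For Z = 5 the level energies scale as Z², so the effective Rydberg energy is 13.6 × 25 = 340.0 eV.
ΔE = 340.0 × (1/2² − 1/7²) = 340.0 × 0.2296 = 78.06 eV.
λ = hc/ΔE = 1240 / 78.06 = 15.9 nm.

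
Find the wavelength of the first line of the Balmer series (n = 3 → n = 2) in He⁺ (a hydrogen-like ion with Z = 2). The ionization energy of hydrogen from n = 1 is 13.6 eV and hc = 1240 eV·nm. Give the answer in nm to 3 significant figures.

The Balmer series terminates on n_f = 2; the first line has n_i = 2+1 = 3.
ΔE = 54.40 × (1/2² − 1/3²) = 7.556 eV.
λ = 1240 / 7.556 = 164 nm.

164 nm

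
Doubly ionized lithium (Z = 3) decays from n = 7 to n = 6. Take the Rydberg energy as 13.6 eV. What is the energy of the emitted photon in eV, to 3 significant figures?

The Bohr energies scale as Z², so for Z = 3: E_n = −122.4/n² eV.
E_7 = −122.4/49 = −2.498 eV and E_6 = −122.4/36 = −3.400 eV.
The photon energy is |E_7 − E_6| = 0.902 eV.

0.902 eV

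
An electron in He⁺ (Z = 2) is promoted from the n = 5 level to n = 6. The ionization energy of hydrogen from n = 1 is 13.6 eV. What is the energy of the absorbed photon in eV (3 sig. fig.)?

The Bohr energies scale as Z², so for Z = 2: E_n = −54.40/n² eV.
E_6 = −54.40/36 = −1.511 eV and E_5 = −54.40/25 = −2.176 eV.
The photon energy is |E_6 − E_5| = 0.665 eV.

0.665 eV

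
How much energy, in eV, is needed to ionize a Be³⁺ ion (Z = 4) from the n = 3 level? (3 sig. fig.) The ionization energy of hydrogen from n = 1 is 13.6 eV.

E_n = −13.6 Z²/n² = −217.6/n² eV for Z = 4.
E_3 = −217.6/9 = −24.2 eV, so ionization (to E = 0) requires 24.2 eV.

24.2 eV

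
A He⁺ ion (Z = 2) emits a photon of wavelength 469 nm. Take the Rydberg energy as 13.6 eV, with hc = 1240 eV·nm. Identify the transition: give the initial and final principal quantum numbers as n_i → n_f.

The photon energy is ΔE = hc/λ = 1240 / 469 = 2.644 eV.
With Z = 2, ΔE = 54.40 × (1/n_f² − 1/n_i²), so 1/n_f² − 1/n_i² = 0.04860.
Trying n_f = 3 gives 1/n_i² = 0.06251, i.e. n_i ≈ 4; this pair matches.

n_i = 4, n_f = 3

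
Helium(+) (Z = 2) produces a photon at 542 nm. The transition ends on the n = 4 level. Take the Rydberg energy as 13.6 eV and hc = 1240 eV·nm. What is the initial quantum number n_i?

n_i = 7

The photon energy is ΔE = hc/λ = 1240 / 542 = 2.288 eV.
With Z = 2, ΔE = 54.40 × (1/n_f² − 1/n_i²), so 1/n_f² − 1/n_i² = 0.04206.
With n_f = 4: 1/n_i² = 1/16 − 0.04206 = 0.02044, so n_i ≈ 6.99.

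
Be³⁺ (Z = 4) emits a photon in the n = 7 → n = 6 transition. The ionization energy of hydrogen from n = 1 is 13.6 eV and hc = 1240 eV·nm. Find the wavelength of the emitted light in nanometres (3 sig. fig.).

773 nm

For Z = 4 the level energies scale as Z², so the effective Rydberg energy is 13.6 × 16 = 217.6 eV.
ΔE = 217.6 × (1/6² − 1/7²) = 217.6 × 0.007370 = 1.604 eV.
λ = hc/ΔE = 1240 / 1.604 = 773 nm.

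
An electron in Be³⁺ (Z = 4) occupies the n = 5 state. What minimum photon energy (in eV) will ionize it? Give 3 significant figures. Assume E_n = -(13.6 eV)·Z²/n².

E_n = −13.6 Z²/n² = −217.6/n² eV for Z = 4.
E_5 = −217.6/25 = −8.70 eV, so ionization (to E = 0) requires 8.70 eV.

8.70 eV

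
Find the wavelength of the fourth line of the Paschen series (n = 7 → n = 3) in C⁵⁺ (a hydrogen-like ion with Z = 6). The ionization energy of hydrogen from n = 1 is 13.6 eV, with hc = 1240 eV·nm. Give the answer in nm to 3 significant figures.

The Paschen series terminates on n_f = 3; the fourth line has n_i = 3+4 = 7.
ΔE = 489.6 × (1/3² − 1/7²) = 44.41 eV.
λ = 1240 / 44.41 = 27.9 nm.

27.9 nm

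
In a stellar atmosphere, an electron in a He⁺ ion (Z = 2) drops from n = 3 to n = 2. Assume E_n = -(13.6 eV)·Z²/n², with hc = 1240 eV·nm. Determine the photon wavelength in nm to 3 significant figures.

For Z = 2 the level energies scale as Z², so the effective Rydberg energy is 13.6 × 4 = 54.40 eV.
ΔE = 54.40 × (1/2² − 1/3²) = 54.40 × 0.1389 = 7.556 eV.
λ = hc/ΔE = 1240 / 7.556 = 164 nm.

164 nm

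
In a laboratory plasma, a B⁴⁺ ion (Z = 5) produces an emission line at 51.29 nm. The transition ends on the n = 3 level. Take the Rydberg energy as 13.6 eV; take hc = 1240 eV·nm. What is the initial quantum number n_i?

The photon energy is ΔE = hc/λ = 1240 / 51.29 = 24.18 eV.
With Z = 5, ΔE = 340.0 × (1/n_f² − 1/n_i²), so 1/n_f² − 1/n_i² = 0.07111.
With n_f = 3: 1/n_i² = 1/9 − 0.07111 = 0.04000, so n_i ≈ 5.00.

n_i = 5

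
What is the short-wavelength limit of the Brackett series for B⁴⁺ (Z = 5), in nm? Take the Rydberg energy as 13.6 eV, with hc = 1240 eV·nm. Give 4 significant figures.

The Brackett series has lower level n_f = 4; the series limit corresponds to n_i → ∞.
ΔE_max = 13.6 × 25 / 4² = 21.25 eV.
λ_min = 1240 / 21.25 = 58.35 nm.

58.35 nm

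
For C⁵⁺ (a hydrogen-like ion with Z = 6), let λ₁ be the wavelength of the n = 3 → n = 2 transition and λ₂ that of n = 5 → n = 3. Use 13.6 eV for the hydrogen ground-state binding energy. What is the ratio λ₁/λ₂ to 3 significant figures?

0.512

λ ∝ 1/ΔE ∝ 1/(1/n_f² − 1/n_i²), and the Z² and hc factors cancel in the ratio.
λ₁/λ₂ = (1/3² − 1/5²)/(1/2² − 1/3²) = 0.07111/0.1389 = 0.512.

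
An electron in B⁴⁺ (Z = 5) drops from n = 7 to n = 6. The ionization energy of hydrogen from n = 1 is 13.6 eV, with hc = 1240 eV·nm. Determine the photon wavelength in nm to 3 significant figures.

For Z = 5 the level energies scale as Z², so the effective Rydberg energy is 13.6 × 25 = 340.0 eV.
ΔE = 340.0 × (1/6² − 1/7²) = 340.0 × 0.007370 = 2.506 eV.
λ = hc/ΔE = 1240 / 2.506 = 495 nm.

495 nm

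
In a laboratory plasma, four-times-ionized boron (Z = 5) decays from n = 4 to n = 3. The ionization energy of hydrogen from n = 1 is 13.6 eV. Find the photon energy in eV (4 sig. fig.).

The Bohr energies scale as Z², so for Z = 5: E_n = −340.0/n² eV.
E_4 = −340.0/16 = −21.25 eV and E_3 = −340.0/9 = −37.78 eV.
The photon energy is |E_4 − E_3| = 16.53 eV.

16.53 eV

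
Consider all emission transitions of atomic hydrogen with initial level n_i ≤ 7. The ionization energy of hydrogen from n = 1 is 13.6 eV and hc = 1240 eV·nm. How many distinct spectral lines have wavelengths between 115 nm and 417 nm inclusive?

Enumerate all n_i → n_f pairs with 1 ≤ n_f < n_i ≤ 7 and compute λ = 1240 / [13.6·1·(1/n_f² − 1/n_i²)].
Lines falling in [115, 417] nm: 2→1 (121.6 nm), 7→2 (397.1 nm), 6→2 (410.3 nm).

3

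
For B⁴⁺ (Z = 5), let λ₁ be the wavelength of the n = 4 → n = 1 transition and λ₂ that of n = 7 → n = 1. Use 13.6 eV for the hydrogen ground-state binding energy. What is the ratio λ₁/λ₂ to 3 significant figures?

1.04

λ ∝ 1/ΔE ∝ 1/(1/n_f² − 1/n_i²), and the Z² and hc factors cancel in the ratio.
λ₁/λ₂ = (1/1² − 1/7²)/(1/1² − 1/4²) = 0.9796/0.9375 = 1.04.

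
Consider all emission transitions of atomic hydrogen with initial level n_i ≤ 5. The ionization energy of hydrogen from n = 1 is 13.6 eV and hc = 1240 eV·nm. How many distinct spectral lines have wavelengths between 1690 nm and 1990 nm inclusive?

Enumerate all n_i → n_f pairs with 1 ≤ n_f < n_i ≤ 5 and compute λ = 1240 / [13.6·1·(1/n_f² − 1/n_i²)].
Lines falling in [1690, 1990] nm: 4→3 (1876 nm).

1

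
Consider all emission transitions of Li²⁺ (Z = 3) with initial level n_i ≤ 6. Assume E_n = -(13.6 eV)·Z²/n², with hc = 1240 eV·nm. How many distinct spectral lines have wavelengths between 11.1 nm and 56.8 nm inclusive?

Enumerate all n_i → n_f pairs with 1 ≤ n_f < n_i ≤ 6 and compute λ = 1240 / [13.6·9·(1/n_f² − 1/n_i²)].
Lines falling in [11.1, 56.8] nm: 3→1 (11.40 nm), 2→1 (13.51 nm), 6→2 (45.59 nm), 5→2 (48.24 nm), 4→2 (54.03 nm).

5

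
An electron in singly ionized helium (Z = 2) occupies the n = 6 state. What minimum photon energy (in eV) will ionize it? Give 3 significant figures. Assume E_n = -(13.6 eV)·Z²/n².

1.51 eV

E_n = −13.6 Z²/n² = −54.40/n² eV for Z = 2.
E_6 = −54.40/36 = −1.51 eV, so ionization (to E = 0) requires 1.51 eV.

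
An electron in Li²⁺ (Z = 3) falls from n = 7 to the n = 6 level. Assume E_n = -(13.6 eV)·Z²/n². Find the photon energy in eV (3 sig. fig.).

0.902 eV

The Bohr energies scale as Z², so for Z = 3: E_n = −122.4/n² eV.
E_7 = −122.4/49 = −2.498 eV and E_6 = −122.4/36 = −3.400 eV.
The photon energy is |E_7 − E_6| = 0.902 eV.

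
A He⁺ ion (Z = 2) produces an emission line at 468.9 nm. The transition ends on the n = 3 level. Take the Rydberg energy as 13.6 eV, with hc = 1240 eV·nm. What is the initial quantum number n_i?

The photon energy is ΔE = hc/λ = 1240 / 468.9 = 2.644 eV.
With Z = 2, ΔE = 54.40 × (1/n_f² − 1/n_i²), so 1/n_f² − 1/n_i² = 0.04861.
With n_f = 3: 1/n_i² = 1/9 − 0.04861 = 0.06250, so n_i ≈ 4.00.

n_i = 4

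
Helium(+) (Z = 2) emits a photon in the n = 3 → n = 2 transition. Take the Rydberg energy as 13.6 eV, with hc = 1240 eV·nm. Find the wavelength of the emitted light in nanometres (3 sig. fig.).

For Z = 2 the level energies scale as Z², so the effective Rydberg energy is 13.6 × 4 = 54.40 eV.
ΔE = 54.40 × (1/2² − 1/3²) = 54.40 × 0.1389 = 7.556 eV.
λ = hc/ΔE = 1240 / 7.556 = 164 nm.

164 nm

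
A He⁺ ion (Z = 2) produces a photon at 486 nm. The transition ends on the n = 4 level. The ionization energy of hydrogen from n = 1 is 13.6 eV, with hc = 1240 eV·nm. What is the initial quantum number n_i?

The photon energy is ΔE = hc/λ = 1240 / 486 = 2.551 eV.
With Z = 2, ΔE = 54.40 × (1/n_f² − 1/n_i²), so 1/n_f² − 1/n_i² = 0.04690.
With n_f = 4: 1/n_i² = 1/16 − 0.04690 = 0.01560, so n_i ≈ 8.01.

n_i = 8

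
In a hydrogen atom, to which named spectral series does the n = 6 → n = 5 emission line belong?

The series is set by the lower level: n_f = 5 is the Pfund series.

Pfund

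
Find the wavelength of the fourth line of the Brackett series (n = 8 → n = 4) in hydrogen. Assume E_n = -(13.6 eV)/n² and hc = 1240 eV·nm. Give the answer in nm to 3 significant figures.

1950 nm

The Brackett series terminates on n_f = 4; the fourth line has n_i = 4+4 = 8.
ΔE = 13.60 × (1/4² − 1/8²) = 0.6375 eV.
λ = 1240 / 0.6375 = 1950 nm.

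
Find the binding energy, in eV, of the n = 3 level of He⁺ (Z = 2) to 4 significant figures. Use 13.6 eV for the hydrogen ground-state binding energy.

6.044 eV

E_n = −13.6 Z²/n² = −54.40/n² eV for Z = 2.
E_3 = −54.40/9 = −6.044 eV, so ionization (to E = 0) requires 6.044 eV.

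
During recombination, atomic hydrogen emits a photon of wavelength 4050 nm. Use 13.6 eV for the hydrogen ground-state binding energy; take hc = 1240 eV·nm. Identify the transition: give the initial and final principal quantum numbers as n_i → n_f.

n_i = 5, n_f = 4

The photon energy is ΔE = hc/λ = 1240 / 4050 = 0.3062 eV.
With Z = 1, ΔE = 13.60 × (1/n_f² − 1/n_i²), so 1/n_f² − 1/n_i² = 0.02251.
Trying n_f = 4 gives 1/n_i² = 0.03999, i.e. n_i ≈ 5; this pair matches.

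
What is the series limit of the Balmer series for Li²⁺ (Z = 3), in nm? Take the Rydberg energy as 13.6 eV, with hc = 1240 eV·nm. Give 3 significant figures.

40.5 nm

The Balmer series has lower level n_f = 2; the series limit corresponds to n_i → ∞.
ΔE_max = 13.6 × 9 / 2² = 30.60 eV.
λ_min = 1240 / 30.60 = 40.5 nm.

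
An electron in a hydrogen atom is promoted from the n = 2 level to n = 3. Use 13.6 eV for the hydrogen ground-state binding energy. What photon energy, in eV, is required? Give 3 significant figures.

E_3 = −13.60/9 = −1.511 eV and E_2 = −13.60/4 = −3.400 eV.
The photon energy is |E_3 − E_2| = 1.89 eV.

1.89 eV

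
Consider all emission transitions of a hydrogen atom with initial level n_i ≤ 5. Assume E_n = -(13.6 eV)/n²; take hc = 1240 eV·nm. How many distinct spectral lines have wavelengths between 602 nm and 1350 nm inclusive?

Enumerate all n_i → n_f pairs with 1 ≤ n_f < n_i ≤ 5 and compute λ = 1240 / [13.6·1·(1/n_f² − 1/n_i²)].
Lines falling in [602, 1350] nm: 3→2 (656.5 nm), 5→3 (1282 nm).

2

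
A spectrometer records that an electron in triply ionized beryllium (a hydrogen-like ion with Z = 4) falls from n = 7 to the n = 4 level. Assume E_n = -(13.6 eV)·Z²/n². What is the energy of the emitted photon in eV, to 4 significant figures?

9.159 eV

The Bohr energies scale as Z², so for Z = 4: E_n = −217.6/n² eV.
E_7 = −217.6/49 = −4.441 eV and E_4 = −217.6/16 = −13.60 eV.
The photon energy is |E_7 − E_4| = 9.159 eV.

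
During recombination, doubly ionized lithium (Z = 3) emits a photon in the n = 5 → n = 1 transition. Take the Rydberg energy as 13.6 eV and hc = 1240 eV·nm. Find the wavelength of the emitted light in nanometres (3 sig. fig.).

For Z = 3 the level energies scale as Z², so the effective Rydberg energy is 13.6 × 9 = 122.4 eV.
ΔE = 122.4 × (1/1² − 1/5²) = 122.4 × 0.9600 = 117.5 eV.
λ = hc/ΔE = 1240 / 117.5 = 10.6 nm.

10.6 nm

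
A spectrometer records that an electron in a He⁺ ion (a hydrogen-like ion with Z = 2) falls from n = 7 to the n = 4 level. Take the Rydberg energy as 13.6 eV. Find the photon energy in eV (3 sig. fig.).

The Bohr energies scale as Z², so for Z = 2: E_n = −54.40/n² eV.
E_7 = −54.40/49 = −1.110 eV and E_4 = −54.40/16 = −3.400 eV.
The photon energy is |E_7 − E_4| = 2.29 eV.

2.29 eV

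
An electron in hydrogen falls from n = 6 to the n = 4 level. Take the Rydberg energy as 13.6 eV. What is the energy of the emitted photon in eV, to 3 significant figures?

0.472 eV

E_6 = −13.60/36 = −0.3778 eV and E_4 = −13.60/16 = −0.8500 eV.
The photon energy is |E_6 − E_4| = 0.472 eV.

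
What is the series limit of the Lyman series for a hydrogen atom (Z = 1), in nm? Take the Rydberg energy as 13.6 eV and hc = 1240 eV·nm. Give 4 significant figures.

91.18 nm

The Lyman series has lower level n_f = 1; the series limit corresponds to n_i → ∞.
ΔE_max = 13.6 × 1 / 1² = 13.60 eV.
λ_min = 1240 / 13.60 = 91.18 nm.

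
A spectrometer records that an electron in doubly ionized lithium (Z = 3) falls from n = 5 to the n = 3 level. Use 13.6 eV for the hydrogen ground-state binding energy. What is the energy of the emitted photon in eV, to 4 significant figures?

8.704 eV

The Bohr energies scale as Z², so for Z = 3: E_n = −122.4/n² eV.
E_5 = −122.4/25 = −4.896 eV and E_3 = −122.4/9 = −13.60 eV.
The photon energy is |E_5 − E_3| = 8.704 eV.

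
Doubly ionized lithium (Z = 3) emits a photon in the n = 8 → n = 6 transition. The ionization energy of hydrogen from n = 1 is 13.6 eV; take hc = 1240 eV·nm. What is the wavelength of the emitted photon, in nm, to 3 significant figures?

For Z = 3 the level energies scale as Z², so the effective Rydberg energy is 13.6 × 9 = 122.4 eV.
ΔE = 122.4 × (1/6² − 1/8²) = 122.4 × 0.01215 = 1.488 eV.
λ = hc/ΔE = 1240 / 1.488 = 834 nm.

834 nm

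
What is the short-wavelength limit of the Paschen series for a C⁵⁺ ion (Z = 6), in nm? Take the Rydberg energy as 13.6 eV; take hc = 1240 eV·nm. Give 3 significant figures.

22.8 nm

The Paschen series has lower level n_f = 3; the series limit corresponds to n_i → ∞.
ΔE_max = 13.6 × 36 / 3² = 54.40 eV.
λ_min = 1240 / 54.40 = 22.8 nm.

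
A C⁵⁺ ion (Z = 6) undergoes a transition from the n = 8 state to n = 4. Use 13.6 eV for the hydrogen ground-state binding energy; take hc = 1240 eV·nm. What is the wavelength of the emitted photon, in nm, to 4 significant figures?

For Z = 6 the level energies scale as Z², so the effective Rydberg energy is 13.6 × 36 = 489.6 eV.
ΔE = 489.6 × (1/4² − 1/8²) = 489.6 × 0.04688 = 22.95 eV.
λ = hc/ΔE = 1240 / 22.95 = 54.03 nm.

54.03 nm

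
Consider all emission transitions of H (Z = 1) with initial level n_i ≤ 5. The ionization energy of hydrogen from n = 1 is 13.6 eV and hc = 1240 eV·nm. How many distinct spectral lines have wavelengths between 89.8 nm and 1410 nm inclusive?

8

Enumerate all n_i → n_f pairs with 1 ≤ n_f < n_i ≤ 5 and compute λ = 1240 / [13.6·1·(1/n_f² − 1/n_i²)].
Lines falling in [89.8, 1410] nm: 5→1 (94.98 nm), 4→1 (97.25 nm), 3→1 (102.6 nm), 2→1 (121.6 nm), 5→2 (434.2 nm), 4→2 (486.3 nm), 3→2 (656.5 nm), 5→3 (1282 nm).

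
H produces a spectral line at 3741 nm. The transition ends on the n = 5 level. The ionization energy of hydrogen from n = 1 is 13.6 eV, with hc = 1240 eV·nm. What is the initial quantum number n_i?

n_i = 8

The photon energy is ΔE = hc/λ = 1240 / 3741 = 0.3315 eV.
With Z = 1, ΔE = 13.60 × (1/n_f² − 1/n_i²), so 1/n_f² − 1/n_i² = 0.02437.
With n_f = 5: 1/n_i² = 1/25 − 0.02437 = 0.01563, so n_i ≈ 8.00.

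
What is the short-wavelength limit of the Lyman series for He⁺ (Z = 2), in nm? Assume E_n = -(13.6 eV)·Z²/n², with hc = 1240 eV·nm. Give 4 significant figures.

22.79 nm

The Lyman series has lower level n_f = 1; the series limit corresponds to n_i → ∞.
ΔE_max = 13.6 × 4 / 1² = 54.40 eV.
λ_min = 1240 / 54.40 = 22.79 nm.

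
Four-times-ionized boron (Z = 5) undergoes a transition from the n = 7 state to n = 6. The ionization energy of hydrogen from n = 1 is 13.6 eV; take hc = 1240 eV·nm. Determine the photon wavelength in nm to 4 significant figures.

For Z = 5 the level energies scale as Z², so the effective Rydberg energy is 13.6 × 25 = 340.0 eV.
ΔE = 340.0 × (1/6² − 1/7²) = 340.0 × 0.007370 = 2.506 eV.
λ = hc/ΔE = 1240 / 2.506 = 494.9 nm.

494.9 nm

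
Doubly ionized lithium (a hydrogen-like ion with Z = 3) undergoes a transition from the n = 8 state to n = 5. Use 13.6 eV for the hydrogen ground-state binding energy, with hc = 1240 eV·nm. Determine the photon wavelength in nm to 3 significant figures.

416 nm

For Z = 3 the level energies scale as Z², so the effective Rydberg energy is 13.6 × 9 = 122.4 eV.
ΔE = 122.4 × (1/5² − 1/8²) = 122.4 × 0.02438 = 2.984 eV.
λ = hc/ΔE = 1240 / 2.984 = 416 nm.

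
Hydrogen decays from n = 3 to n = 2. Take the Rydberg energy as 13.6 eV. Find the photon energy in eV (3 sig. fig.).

1.89 eV

E_3 = −13.60/9 = −1.511 eV and E_2 = −13.60/4 = −3.400 eV.
The photon energy is |E_3 − E_2| = 1.89 eV.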